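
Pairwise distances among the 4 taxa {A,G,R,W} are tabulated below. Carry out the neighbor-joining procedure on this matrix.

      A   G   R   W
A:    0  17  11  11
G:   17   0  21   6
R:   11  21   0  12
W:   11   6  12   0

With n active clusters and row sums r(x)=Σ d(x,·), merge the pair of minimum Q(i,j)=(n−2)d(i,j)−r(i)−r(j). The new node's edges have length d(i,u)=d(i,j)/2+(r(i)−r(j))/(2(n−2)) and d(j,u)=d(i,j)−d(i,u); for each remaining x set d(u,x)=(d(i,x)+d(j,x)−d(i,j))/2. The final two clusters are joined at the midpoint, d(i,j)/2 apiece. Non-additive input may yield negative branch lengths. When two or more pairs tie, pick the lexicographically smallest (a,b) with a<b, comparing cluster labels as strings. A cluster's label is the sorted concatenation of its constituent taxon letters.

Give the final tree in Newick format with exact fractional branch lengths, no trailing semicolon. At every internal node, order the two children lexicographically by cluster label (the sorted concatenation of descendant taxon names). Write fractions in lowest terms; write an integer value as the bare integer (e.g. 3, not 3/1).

(((A:17/4,R:27/4):27/4,G:27/4):-3/8,W:-3/8)

step 1: merge (A,R) at d=11, Q=-61; branch lengths A→17/4, R→27/4; new cluster AR
  updated: d(AR,G)=27/2, d(AR,W)=6
step 2: merge (AR,G) at d=27/2, Q=-51/2; branch lengths AR→27/4, G→27/4; new cluster AGR
  updated: d(AGR,W)=-3/4
step 3: merge (AGR,W) at d=-3/4; branch lengths AGR→-3/8, W→-3/8; new cluster AGRW
final tree: (((A:17/4,R:27/4):27/4,G:27/4):-3/8,W:-3/8)
total length: 95/4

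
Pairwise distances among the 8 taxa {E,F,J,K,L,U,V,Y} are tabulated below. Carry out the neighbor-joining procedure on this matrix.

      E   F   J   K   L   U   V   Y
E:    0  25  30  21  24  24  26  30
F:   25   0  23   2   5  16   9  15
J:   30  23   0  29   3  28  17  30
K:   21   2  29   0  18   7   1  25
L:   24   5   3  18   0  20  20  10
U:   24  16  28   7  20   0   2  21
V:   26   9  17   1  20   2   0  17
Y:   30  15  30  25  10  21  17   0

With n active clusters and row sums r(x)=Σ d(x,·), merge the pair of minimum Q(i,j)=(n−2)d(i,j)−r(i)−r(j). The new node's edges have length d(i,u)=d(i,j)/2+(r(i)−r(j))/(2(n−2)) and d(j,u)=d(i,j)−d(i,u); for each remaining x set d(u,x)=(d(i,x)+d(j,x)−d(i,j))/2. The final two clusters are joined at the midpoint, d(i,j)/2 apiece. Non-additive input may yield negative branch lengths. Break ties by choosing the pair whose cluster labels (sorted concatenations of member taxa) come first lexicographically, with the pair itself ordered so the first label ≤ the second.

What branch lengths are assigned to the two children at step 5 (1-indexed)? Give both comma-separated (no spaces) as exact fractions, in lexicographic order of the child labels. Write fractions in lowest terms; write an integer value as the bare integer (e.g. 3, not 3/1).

step 1: merge (J,L) at d=3, Q=-242; branch lengths J→13/2, L→-7/2; new cluster JL
  updated: d(E,JL)=51/2, d(F,JL)=25/2, d(JL,K)=22, d(JL,U)=45/2, d(JL,V)=17, d(JL,Y)=37/2
step 2: merge (U,V) at d=2, Q=-309/2; branch lengths U→61/20, V→-21/20; new cluster UV
  updated: d(E,UV)=24, d(F,UV)=23/2, d(JL,UV)=75/4, d(K,UV)=3, d(UV,Y)=18
step 3: merge (K,UV) at d=3, Q=-545/4; branch lengths K→39/32, UV→57/32; new cluster KUV
  updated: d(E,KUV)=21, d(F,KUV)=21/4, d(JL,KUV)=151/8, d(KUV,Y)=20
step 4: merge (F,KUV) at d=21/4, Q=-857/8; branch lengths F→67/48, KUV→185/48; new cluster FKUV
  updated: d(E,FKUV)=163/8, d(FKUV,JL)=209/16, d(FKUV,Y)=119/8
step 5: merge (E,FKUV) at d=163/8, Q=-1335/16; branch lengths E→1093/64, FKUV→211/64; new cluster EFKUV
  updated: d(EFKUV,JL)=291/32, d(EFKUV,Y)=49/4
step 6: merge (EFKUV,JL) at d=291/32, Q=-1275/32; branch lengths EFKUV→91/64, JL→491/64; new cluster EFJKLUV
  updated: d(EFJKLUV,Y)=693/64
step 7: merge (EFJKLUV,Y) at d=693/64; branch lengths EFJKLUV→693/128, Y→693/128; new cluster EFJKLUVY
final tree: (((E:1093/64,(F:67/48,(K:39/32,(U:61/20,V:-21/20):57/32):185/48):211/64):91/64,(J:13/2,L:-7/2):491/64):693/128,Y:693/128)
total length: 3427/64

1093/64,211/64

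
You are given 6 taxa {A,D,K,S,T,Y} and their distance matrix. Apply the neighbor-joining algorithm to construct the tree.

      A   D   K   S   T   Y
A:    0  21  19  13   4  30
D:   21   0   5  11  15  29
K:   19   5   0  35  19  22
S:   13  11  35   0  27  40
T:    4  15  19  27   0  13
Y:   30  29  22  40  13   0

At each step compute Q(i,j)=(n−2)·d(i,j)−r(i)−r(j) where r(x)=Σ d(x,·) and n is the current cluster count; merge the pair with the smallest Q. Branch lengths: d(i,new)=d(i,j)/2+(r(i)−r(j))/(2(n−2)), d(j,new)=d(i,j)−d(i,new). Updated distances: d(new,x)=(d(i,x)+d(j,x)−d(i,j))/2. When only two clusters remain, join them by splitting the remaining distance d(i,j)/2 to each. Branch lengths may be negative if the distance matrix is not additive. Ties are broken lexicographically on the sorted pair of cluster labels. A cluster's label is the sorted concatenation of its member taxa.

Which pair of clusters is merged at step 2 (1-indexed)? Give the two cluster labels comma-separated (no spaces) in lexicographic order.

1. join D+S (d=11, Q=-163) ⇒ DS; edges |D|=-1/8, |S|=89/8
  updated: d(A,DS)=23/2, d(DS,K)=29/2, d(DS,T)=31/2, d(DS,Y)=29
2. join T+Y (d=13, Q=-213/2) ⇒ TY; edges |T|=-7/12, |Y|=163/12
  updated: d(A,TY)=21/2, d(DS,TY)=63/4, d(K,TY)=14
3. join A+TY (d=21/2, Q=-241/4) ⇒ ATY; edges |A|=87/16, |TY|=81/16
  updated: d(ATY,DS)=67/8, d(ATY,K)=45/4
4. join ATY+DS (d=67/8, Q=-273/8) ⇒ ADSTY; edges |ATY|=41/16, |DS|=93/16
  updated: d(ADSTY,K)=139/16
5. join ADSTY+K (d=139/16) ⇒ ADKSTY; edges |ADSTY|=139/32, |K|=139/32
final tree: (((A:87/16,(T:-7/12,Y:163/12):81/16):41/16,(D:-1/8,S:89/8):93/16):139/32,K:139/32)
total length: 825/16

T,Y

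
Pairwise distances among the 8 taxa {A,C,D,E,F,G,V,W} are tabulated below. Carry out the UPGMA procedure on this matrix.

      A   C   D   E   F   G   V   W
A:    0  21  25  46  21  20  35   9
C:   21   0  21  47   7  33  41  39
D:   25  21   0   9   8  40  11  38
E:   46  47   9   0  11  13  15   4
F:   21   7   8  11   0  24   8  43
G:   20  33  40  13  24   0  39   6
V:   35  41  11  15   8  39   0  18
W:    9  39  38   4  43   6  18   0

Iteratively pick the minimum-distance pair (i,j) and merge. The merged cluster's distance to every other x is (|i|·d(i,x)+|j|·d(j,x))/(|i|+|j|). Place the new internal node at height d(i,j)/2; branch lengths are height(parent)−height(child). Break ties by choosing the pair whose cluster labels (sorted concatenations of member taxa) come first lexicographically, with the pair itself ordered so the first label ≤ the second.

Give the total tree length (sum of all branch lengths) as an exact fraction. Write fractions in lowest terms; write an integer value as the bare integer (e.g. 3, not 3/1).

533/8

iteration 1: select E,W (d=4); attach at lengths (2, 2); label the merged cluster EW
  updated: d(A,EW)=55/2, d(C,EW)=43, d(D,EW)=47/2, d(EW,F)=27, d(EW,G)=19/2, d(EW,V)=33/2
iteration 2: select C,F (d=7); attach at lengths (7/2, 7/2); label the merged cluster CF
  updated: d(A,CF)=21, d(CF,D)=29/2, d(CF,EW)=35, d(CF,G)=57/2, d(CF,V)=49/2
iteration 3: select EW,G (d=19/2); attach at lengths (11/4, 19/4); label the merged cluster EGW
  updated: d(A,EGW)=25, d(CF,EGW)=197/6, d(D,EGW)=29, d(EGW,V)=24
iteration 4: select D,V (d=11); attach at lengths (11/2, 11/2); label the merged cluster DV
  updated: d(A,DV)=30, d(CF,DV)=39/2, d(DV,EGW)=53/2
iteration 5: select CF,DV (d=39/2); attach at lengths (25/4, 17/4); label the merged cluster CDFV
  updated: d(A,CDFV)=51/2, d(CDFV,EGW)=89/3
iteration 6: select A,EGW (d=25); attach at lengths (25/2, 31/4); label the merged cluster AEGW
  updated: d(AEGW,CDFV)=229/8
iteration 7: select AEGW,CDFV (d=229/8); attach at lengths (29/16, 73/16); label the merged cluster ACDEFGVW
final tree: ((A:25/2,((E:2,W:2):11/4,G:19/4):31/4):29/16,((C:7/2,F:7/2):25/4,(D:11/2,V:11/2):17/4):73/16)
total length: 533/8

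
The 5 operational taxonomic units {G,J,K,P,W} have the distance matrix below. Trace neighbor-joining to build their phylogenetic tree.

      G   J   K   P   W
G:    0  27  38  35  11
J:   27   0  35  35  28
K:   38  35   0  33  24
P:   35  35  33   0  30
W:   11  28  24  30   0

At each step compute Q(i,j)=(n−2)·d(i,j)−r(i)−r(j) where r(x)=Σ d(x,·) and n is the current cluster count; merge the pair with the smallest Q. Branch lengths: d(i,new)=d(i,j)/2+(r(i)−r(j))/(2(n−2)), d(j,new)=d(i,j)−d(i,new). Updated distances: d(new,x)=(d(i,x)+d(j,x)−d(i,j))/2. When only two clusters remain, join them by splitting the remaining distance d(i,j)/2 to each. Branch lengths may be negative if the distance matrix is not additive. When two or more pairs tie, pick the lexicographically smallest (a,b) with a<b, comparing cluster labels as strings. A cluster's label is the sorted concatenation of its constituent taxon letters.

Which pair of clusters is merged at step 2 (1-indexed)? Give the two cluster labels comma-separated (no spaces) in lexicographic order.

1. join G+W (d=11, Q=-171) ⇒ GW; edges |G|=17/2, |W|=5/2
  updated: d(GW,J)=22, d(GW,K)=51/2, d(GW,P)=27
2. join GW+J (d=22, Q=-245/2) ⇒ GJW; edges |GW|=53/8, |J|=123/8
  updated: d(GJW,K)=77/4, d(GJW,P)=20
3. join GJW+K (d=77/4, Q=-289/4) ⇒ GJKW; edges |GJW|=25/8, |K|=129/8
  updated: d(GJKW,P)=135/8
4. join GJKW+P (d=135/8) ⇒ GJKPW; edges |GJKW|=135/16, |P|=135/16
final tree: ((((G:17/2,W:5/2):53/8,J:123/8):25/8,K:129/8):135/16,P:135/16)
total length: 553/8

GW,J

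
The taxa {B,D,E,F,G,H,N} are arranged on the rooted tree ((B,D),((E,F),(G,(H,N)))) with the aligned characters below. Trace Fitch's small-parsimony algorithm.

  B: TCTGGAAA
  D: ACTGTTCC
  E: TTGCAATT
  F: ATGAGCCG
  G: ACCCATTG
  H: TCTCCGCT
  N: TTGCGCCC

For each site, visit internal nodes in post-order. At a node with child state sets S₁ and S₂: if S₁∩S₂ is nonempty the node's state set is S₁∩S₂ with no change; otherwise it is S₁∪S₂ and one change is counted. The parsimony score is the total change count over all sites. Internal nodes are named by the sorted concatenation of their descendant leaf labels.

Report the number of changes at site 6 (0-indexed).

BD@0: {T} ∪ {A} = {A,T} (union, +1)
EF@0: {T} ∪ {A} = {A,T} (union, +1)
HN@0: {T} ∩ {T} = {T} (intersection, +0)
GHN@0: {A} ∪ {T} = {A,T} (union, +1)
EFGHN@0: {A,T} ∩ {A,T} = {A,T} (intersection, +0)
BDEFGHN@0: {A,T} ∩ {A,T} = {A,T} (intersection, +0)
BD@1: {C} ∩ {C} = {C} (intersection, +0)
EF@1: {T} ∩ {T} = {T} (intersection, +0)
HN@1: {C} ∪ {T} = {C,T} (union, +1)
GHN@1: {C} ∩ {C,T} = {C} (intersection, +0)
EFGHN@1: {T} ∪ {C} = {C,T} (union, +1)
BDEFGHN@1: {C} ∩ {C,T} = {C} (intersection, +0)
BD@2: {T} ∩ {T} = {T} (intersection, +0)
EF@2: {G} ∩ {G} = {G} (intersection, +0)
HN@2: {T} ∪ {G} = {G,T} (union, +1)
GHN@2: {C} ∪ {G,T} = {C,G,T} (union, +1)
EFGHN@2: {G} ∩ {C,G,T} = {G} (intersection, +0)
BDEFGHN@2: {T} ∪ {G} = {G,T} (union, +1)
BD@3: {G} ∩ {G} = {G} (intersection, +0)
EF@3: {C} ∪ {A} = {A,C} (union, +1)
HN@3: {C} ∩ {C} = {C} (intersection, +0)
GHN@3: {C} ∩ {C} = {C} (intersection, +0)
EFGHN@3: {A,C} ∩ {C} = {C} (intersection, +0)
BDEFGHN@3: {G} ∪ {C} = {C,G} (union, +1)
BD@4: {G} ∪ {T} = {G,T} (union, +1)
EF@4: {A} ∪ {G} = {A,G} (union, +1)
HN@4: {C} ∪ {G} = {C,G} (union, +1)
GHN@4: {A} ∪ {C,G} = {A,C,G} (union, +1)
EFGHN@4: {A,G} ∩ {A,C,G} = {A,G} (intersection, +0)
BDEFGHN@4: {G,T} ∩ {A,G} = {G} (intersection, +0)
BD@5: {A} ∪ {T} = {A,T} (union, +1)
EF@5: {A} ∪ {C} = {A,C} (union, +1)
HN@5: {G} ∪ {C} = {C,G} (union, +1)
GHN@5: {T} ∪ {C,G} = {C,G,T} (union, +1)
EFGHN@5: {A,C} ∩ {C,G,T} = {C} (intersection, +0)
BDEFGHN@5: {A,T} ∪ {C} = {A,C,T} (union, +1)
BD@6: {A} ∪ {C} = {A,C} (union, +1)
EF@6: {T} ∪ {C} = {C,T} (union, +1)
HN@6: {C} ∩ {C} = {C} (intersection, +0)
GHN@6: {T} ∪ {C} = {C,T} (union, +1)
EFGHN@6: {C,T} ∩ {C,T} = {C,T} (intersection, +0)
BDEFGHN@6: {A,C} ∩ {C,T} = {C} (intersection, +0)
BD@7: {A} ∪ {C} = {A,C} (union, +1)
EF@7: {T} ∪ {G} = {G,T} (union, +1)
HN@7: {T} ∪ {C} = {C,T} (union, +1)
GHN@7: {G} ∪ {C,T} = {C,G,T} (union, +1)
EFGHN@7: {G,T} ∩ {C,G,T} = {G,T} (intersection, +0)
BDEFGHN@7: {A,C} ∪ {G,T} = {A,C,G,T} (union, +1)
per-site changes: [3, 2, 3, 2, 4, 5, 3, 5]; total = 27

3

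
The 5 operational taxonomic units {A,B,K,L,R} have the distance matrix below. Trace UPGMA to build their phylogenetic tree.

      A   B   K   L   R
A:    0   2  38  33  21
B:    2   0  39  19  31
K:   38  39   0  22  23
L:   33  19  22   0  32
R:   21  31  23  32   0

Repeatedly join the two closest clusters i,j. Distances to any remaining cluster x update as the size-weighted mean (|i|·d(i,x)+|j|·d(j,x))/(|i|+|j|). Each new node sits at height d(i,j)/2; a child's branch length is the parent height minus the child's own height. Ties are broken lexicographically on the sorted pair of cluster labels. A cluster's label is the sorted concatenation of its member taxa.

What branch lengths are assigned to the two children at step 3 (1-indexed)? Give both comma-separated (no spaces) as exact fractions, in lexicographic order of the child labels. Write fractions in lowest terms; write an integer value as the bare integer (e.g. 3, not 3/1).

12,13

iteration 1: select A,B (d=2); attach at lengths (1, 1); label the merged cluster AB
  updated: d(AB,K)=77/2, d(AB,L)=26, d(AB,R)=26
iteration 2: select K,L (d=22); attach at lengths (11, 11); label the merged cluster KL
  updated: d(AB,KL)=129/4, d(KL,R)=55/2
iteration 3: select AB,R (d=26); attach at lengths (12, 13); label the merged cluster ABR
  updated: d(ABR,KL)=92/3
iteration 4: select ABR,KL (d=92/3); attach at lengths (7/3, 13/3); label the merged cluster ABKLR
final tree: (((A:1,B:1):12,R:13):7/3,(K:11,L:11):13/3)
total length: 167/3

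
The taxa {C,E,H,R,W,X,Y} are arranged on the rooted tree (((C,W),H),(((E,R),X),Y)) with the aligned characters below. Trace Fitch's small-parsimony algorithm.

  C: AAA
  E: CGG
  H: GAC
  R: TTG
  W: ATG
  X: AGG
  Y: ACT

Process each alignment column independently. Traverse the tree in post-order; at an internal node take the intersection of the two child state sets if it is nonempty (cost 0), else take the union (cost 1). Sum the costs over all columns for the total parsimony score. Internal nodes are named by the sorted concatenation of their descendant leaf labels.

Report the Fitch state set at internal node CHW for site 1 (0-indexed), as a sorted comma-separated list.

CW@0: {A} ∩ {A} = {A} (intersection, +0)
CHW@0: {A} ∪ {G} = {A,G} (union, +1)
ER@0: {C} ∪ {T} = {C,T} (union, +1)
ERX@0: {C,T} ∪ {A} = {A,C,T} (union, +1)
ERXY@0: {A,C,T} ∩ {A} = {A} (intersection, +0)
CEHRWXY@0: {A,G} ∩ {A} = {A} (intersection, +0)
CW@1: {A} ∪ {T} = {A,T} (union, +1)
CHW@1: {A,T} ∩ {A} = {A} (intersection, +0)
ER@1: {G} ∪ {T} = {G,T} (union, +1)
ERX@1: {G,T} ∩ {G} = {G} (intersection, +0)
ERXY@1: {G} ∪ {C} = {C,G} (union, +1)
CEHRWXY@1: {A} ∪ {C,G} = {A,C,G} (union, +1)
CW@2: {A} ∪ {G} = {A,G} (union, +1)
CHW@2: {A,G} ∪ {C} = {A,C,G} (union, +1)
ER@2: {G} ∩ {G} = {G} (intersection, +0)
ERX@2: {G} ∩ {G} = {G} (intersection, +0)
ERXY@2: {G} ∪ {T} = {G,T} (union, +1)
CEHRWXY@2: {A,C,G} ∩ {G,T} = {G} (intersection, +0)
per-site changes: [3, 4, 3]; total = 10

A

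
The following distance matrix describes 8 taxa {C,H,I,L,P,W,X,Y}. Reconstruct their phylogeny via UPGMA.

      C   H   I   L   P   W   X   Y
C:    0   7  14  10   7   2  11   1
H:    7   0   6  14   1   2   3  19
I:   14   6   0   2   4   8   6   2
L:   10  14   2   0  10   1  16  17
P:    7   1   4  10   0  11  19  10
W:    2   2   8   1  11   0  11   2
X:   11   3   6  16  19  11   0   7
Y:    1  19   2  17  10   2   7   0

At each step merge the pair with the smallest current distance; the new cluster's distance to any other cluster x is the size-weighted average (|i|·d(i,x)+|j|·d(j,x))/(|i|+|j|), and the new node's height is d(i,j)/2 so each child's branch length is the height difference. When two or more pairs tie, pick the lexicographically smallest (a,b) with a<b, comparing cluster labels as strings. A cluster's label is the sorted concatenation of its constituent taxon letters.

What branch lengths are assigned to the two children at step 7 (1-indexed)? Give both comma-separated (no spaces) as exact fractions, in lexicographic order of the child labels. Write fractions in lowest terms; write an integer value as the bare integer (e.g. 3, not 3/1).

step 1: merge (C,Y) at d=1; branch lengths C→1/2, Y→1/2; new cluster CY
  updated: d(CY,H)=13, d(CY,I)=8, d(CY,L)=27/2, d(CY,P)=17/2, d(CY,W)=2, d(CY,X)=9
step 2: merge (H,P) at d=1; branch lengths H→1/2, P→1/2; new cluster HP
  updated: d(CY,HP)=43/4, d(HP,I)=5, d(HP,L)=12, d(HP,W)=13/2, d(HP,X)=11
step 3: merge (L,W) at d=1; branch lengths L→1/2, W→1/2; new cluster LW
  updated: d(CY,LW)=31/4, d(HP,LW)=37/4, d(I,LW)=5, d(LW,X)=27/2
step 4: merge (HP,I) at d=5; branch lengths HP→2, I→5/2; new cluster HIP
  updated: d(CY,HIP)=59/6, d(HIP,LW)=47/6, d(HIP,X)=28/3
step 5: merge (CY,LW) at d=31/4; branch lengths CY→27/8, LW→27/8; new cluster CLWY
  updated: d(CLWY,HIP)=53/6, d(CLWY,X)=45/4
step 6: merge (CLWY,HIP) at d=53/6; branch lengths CLWY→13/24, HIP→23/12; new cluster CHILPWY
  updated: d(CHILPWY,X)=73/7
step 7: merge (CHILPWY,X) at d=73/7; branch lengths CHILPWY→67/84, X→73/14; new cluster CHILPWXY
final tree: ((((C:1/2,Y:1/2):27/8,(L:1/2,W:1/2):27/8):13/24,((H:1/2,P:1/2):2,I:5/2):23/12):67/84,X:73/14)
total length: 3817/168

67/84,73/14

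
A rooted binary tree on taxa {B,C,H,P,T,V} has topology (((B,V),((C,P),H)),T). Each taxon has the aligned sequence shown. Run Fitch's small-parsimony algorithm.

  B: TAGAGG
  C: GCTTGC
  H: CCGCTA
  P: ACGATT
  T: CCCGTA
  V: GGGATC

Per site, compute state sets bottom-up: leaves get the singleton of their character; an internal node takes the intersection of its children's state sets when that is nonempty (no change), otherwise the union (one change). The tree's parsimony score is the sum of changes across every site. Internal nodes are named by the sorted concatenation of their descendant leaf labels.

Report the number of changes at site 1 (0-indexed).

BV@0: {T} ∪ {G} = {G,T} (union, +1)
CP@0: {G} ∪ {A} = {A,G} (union, +1)
CHP@0: {A,G} ∪ {C} = {A,C,G} (union, +1)
BCHPV@0: {G,T} ∩ {A,C,G} = {G} (intersection, +0)
BCHPTV@0: {G} ∪ {C} = {C,G} (union, +1)
BV@1: {A} ∪ {G} = {A,G} (union, +1)
CP@1: {C} ∩ {C} = {C} (intersection, +0)
CHP@1: {C} ∩ {C} = {C} (intersection, +0)
BCHPV@1: {A,G} ∪ {C} = {A,C,G} (union, +1)
BCHPTV@1: {A,C,G} ∩ {C} = {C} (intersection, +0)
BV@2: {G} ∩ {G} = {G} (intersection, +0)
CP@2: {T} ∪ {G} = {G,T} (union, +1)
CHP@2: {G,T} ∩ {G} = {G} (intersection, +0)
BCHPV@2: {G} ∩ {G} = {G} (intersection, +0)
BCHPTV@2: {G} ∪ {C} = {C,G} (union, +1)
BV@3: {A} ∩ {A} = {A} (intersection, +0)
CP@3: {T} ∪ {A} = {A,T} (union, +1)
CHP@3: {A,T} ∪ {C} = {A,C,T} (union, +1)
BCHPV@3: {A} ∩ {A,C,T} = {A} (intersection, +0)
BCHPTV@3: {A} ∪ {G} = {A,G} (union, +1)
BV@4: {G} ∪ {T} = {G,T} (union, +1)
CP@4: {G} ∪ {T} = {G,T} (union, +1)
CHP@4: {G,T} ∩ {T} = {T} (intersection, +0)
BCHPV@4: {G,T} ∩ {T} = {T} (intersection, +0)
BCHPTV@4: {T} ∩ {T} = {T} (intersection, +0)
BV@5: {G} ∪ {C} = {C,G} (union, +1)
CP@5: {C} ∪ {T} = {C,T} (union, +1)
CHP@5: {C,T} ∪ {A} = {A,C,T} (union, +1)
BCHPV@5: {C,G} ∩ {A,C,T} = {C} (intersection, +0)
BCHPTV@5: {C} ∪ {A} = {A,C} (union, +1)
per-site changes: [4, 2, 2, 3, 2, 4]; total = 17

2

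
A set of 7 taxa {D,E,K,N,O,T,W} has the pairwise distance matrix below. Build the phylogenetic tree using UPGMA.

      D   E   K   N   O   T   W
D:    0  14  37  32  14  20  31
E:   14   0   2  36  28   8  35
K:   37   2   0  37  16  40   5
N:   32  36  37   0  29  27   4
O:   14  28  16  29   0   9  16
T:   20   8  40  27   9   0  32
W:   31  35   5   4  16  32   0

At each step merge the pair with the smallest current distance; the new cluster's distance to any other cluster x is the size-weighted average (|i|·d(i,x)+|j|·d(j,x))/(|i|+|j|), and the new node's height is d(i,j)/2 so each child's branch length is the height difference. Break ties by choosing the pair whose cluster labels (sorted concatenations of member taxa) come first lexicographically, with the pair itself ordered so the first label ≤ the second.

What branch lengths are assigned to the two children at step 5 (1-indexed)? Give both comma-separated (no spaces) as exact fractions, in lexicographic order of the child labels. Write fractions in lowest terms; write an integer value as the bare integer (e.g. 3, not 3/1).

41/12,131/12

1. join E+K (d=2) ⇒ EK; edges |E|=1, |K|=1
  updated: d(D,EK)=51/2, d(EK,N)=73/2, d(EK,O)=22, d(EK,T)=24, d(EK,W)=20
2. join N+W (d=4) ⇒ NW; edges |N|=2, |W|=2
  updated: d(D,NW)=63/2, d(EK,NW)=113/4, d(NW,O)=45/2, d(NW,T)=59/2
3. join O+T (d=9) ⇒ OT; edges |O|=9/2, |T|=9/2
  updated: d(D,OT)=17, d(EK,OT)=23, d(NW,OT)=26
4. join D+OT (d=17) ⇒ DOT; edges |D|=17/2, |OT|=4
  updated: d(DOT,EK)=143/6, d(DOT,NW)=167/6
5. join DOT+EK (d=143/6) ⇒ DEKOT; edges |DOT|=41/12, |EK|=131/12
  updated: d(DEKOT,NW)=28
6. join DEKOT+NW (d=28) ⇒ DEKNOTW; edges |DEKOT|=25/12, |NW|=12
final tree: (((D:17/2,(O:9/2,T:9/2):4):41/12,(E:1,K:1):131/12):25/12,(N:2,W:2):12)
total length: 671/12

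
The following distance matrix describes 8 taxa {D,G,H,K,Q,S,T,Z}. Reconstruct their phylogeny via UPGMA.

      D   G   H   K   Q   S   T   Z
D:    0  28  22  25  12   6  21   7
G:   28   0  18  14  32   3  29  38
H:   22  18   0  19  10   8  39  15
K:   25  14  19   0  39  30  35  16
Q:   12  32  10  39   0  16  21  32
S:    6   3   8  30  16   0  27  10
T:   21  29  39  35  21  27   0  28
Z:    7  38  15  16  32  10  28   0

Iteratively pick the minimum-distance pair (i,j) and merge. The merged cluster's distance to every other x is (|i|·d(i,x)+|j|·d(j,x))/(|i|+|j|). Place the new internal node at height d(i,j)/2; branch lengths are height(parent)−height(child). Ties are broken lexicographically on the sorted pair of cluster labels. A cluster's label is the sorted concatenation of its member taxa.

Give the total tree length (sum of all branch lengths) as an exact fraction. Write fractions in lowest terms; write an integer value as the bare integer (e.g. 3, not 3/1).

23495/336

iteration 1: select G,S (d=3); attach at lengths (3/2, 3/2); label the merged cluster GS
  updated: d(D,GS)=17, d(GS,H)=13, d(GS,K)=22, d(GS,Q)=24, d(GS,T)=28, d(GS,Z)=24
iteration 2: select D,Z (d=7); attach at lengths (7/2, 7/2); label the merged cluster DZ
  updated: d(DZ,GS)=41/2, d(DZ,H)=37/2, d(DZ,K)=41/2, d(DZ,Q)=22, d(DZ,T)=49/2
iteration 3: select H,Q (d=10); attach at lengths (5, 5); label the merged cluster HQ
  updated: d(DZ,HQ)=81/4, d(GS,HQ)=37/2, d(HQ,K)=29, d(HQ,T)=30
iteration 4: select GS,HQ (d=37/2); attach at lengths (31/4, 17/4); label the merged cluster GHQS
  updated: d(DZ,GHQS)=163/8, d(GHQS,K)=51/2, d(GHQS,T)=29
iteration 5: select DZ,GHQS (d=163/8); attach at lengths (107/16, 15/16); label the merged cluster DGHQSZ
  updated: d(DGHQSZ,K)=143/6, d(DGHQSZ,T)=55/2
iteration 6: select DGHQSZ,K (d=143/6); attach at lengths (83/48, 143/12); label the merged cluster DGHKQSZ
  updated: d(DGHKQSZ,T)=200/7
iteration 7: select DGHKQSZ,T (d=200/7); attach at lengths (199/84, 100/7); label the merged cluster DGHKQSTZ
final tree: ((((D:7/2,Z:7/2):107/16,((G:3/2,S:3/2):31/4,(H:5,Q:5):17/4):15/16):83/48,K:143/12):199/84,T:100/7)
total length: 23495/336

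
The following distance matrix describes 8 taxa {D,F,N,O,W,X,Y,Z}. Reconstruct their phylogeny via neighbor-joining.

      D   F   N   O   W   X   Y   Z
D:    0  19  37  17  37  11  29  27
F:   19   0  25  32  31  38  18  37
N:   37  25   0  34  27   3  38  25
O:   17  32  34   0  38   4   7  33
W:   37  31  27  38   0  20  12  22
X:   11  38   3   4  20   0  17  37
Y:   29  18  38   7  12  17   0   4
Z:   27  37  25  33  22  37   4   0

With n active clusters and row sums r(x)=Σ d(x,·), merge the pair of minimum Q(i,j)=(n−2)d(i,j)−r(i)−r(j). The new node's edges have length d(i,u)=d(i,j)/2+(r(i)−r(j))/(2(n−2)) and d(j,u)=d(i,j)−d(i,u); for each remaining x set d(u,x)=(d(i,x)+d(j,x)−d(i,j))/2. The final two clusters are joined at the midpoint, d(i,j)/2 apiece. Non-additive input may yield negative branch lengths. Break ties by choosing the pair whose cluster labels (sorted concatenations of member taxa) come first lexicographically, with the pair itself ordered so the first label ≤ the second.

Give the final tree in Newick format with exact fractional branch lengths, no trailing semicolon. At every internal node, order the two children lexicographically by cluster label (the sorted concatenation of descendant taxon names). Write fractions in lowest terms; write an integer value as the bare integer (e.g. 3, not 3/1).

step 1: merge (N,X) at d=3, Q=-301; branch lengths N→77/12, X→-41/12; new cluster NX
  updated: d(D,NX)=45/2, d(F,NX)=30, d(NX,O)=35/2, d(NX,W)=22, d(NX,Y)=26, d(NX,Z)=59/2
step 2: merge (Y,Z) at d=4, Q=-457/2; branch lengths Y→-73/20, Z→153/20; new cluster YZ
  updated: d(D,YZ)=26, d(F,YZ)=51/2, d(NX,YZ)=103/4, d(O,YZ)=18, d(W,YZ)=15
step 3: merge (W,YZ) at d=15, Q=-773/4; branch lengths W→371/32, YZ→109/32; new cluster WYZ
  updated: d(D,WYZ)=24, d(F,WYZ)=83/4, d(NX,WYZ)=131/8, d(O,WYZ)=41/2
step 4: merge (D,F) at d=19, Q=-509/4; branch lengths D→151/24, F→305/24; new cluster DF
  updated: d(DF,NX)=67/4, d(DF,O)=15, d(DF,WYZ)=103/8
step 5: merge (DF,WYZ) at d=103/8, Q=-549/8; branch lengths DF→165/32, WYZ→247/32; new cluster DFWYZ
  updated: d(DFWYZ,NX)=81/8, d(DFWYZ,O)=181/16
step 6: merge (DFWYZ,NX) at d=81/8, Q=-623/16; branch lengths DFWYZ→63/32, NX→261/32; new cluster DFNWXYZ
  updated: d(DFNWXYZ,O)=299/32
step 7: merge (DFNWXYZ,O) at d=299/32; branch lengths DFNWXYZ→299/64, O→299/64; new cluster DFNOWXYZ
final tree: ((((D:151/24,F:305/24):165/32,(W:371/32,(Y:-73/20,Z:153/20):109/32):247/32):63/32,(N:77/12,X:-41/12):261/32):299/64,O:299/64)
total length: 2347/32

((((D:151/24,F:305/24):165/32,(W:371/32,(Y:-73/20,Z:153/20):109/32):247/32):63/32,(N:77/12,X:-41/12):261/32):299/64,O:299/64)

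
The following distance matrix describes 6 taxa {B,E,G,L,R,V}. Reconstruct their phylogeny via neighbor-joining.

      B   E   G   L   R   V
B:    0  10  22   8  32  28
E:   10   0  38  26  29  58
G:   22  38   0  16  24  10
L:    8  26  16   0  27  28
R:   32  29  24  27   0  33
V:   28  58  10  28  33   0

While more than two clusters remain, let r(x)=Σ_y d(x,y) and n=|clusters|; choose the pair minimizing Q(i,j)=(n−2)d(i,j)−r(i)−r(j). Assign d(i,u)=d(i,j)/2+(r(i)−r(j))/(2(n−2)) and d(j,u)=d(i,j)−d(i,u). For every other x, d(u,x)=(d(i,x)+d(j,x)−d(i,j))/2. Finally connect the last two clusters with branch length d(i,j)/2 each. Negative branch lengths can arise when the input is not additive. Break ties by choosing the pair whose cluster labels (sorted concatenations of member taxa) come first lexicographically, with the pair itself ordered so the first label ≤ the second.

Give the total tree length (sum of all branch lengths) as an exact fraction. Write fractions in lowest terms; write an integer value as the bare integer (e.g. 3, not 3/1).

247/4

step 1: merge (G,V) at d=10, Q=-227; branch lengths G→-7/8, V→87/8; new cluster GV
  updated: d(B,GV)=20, d(E,GV)=43, d(GV,L)=17, d(GV,R)=47/2
step 2: merge (B,E) at d=10, Q=-148; branch lengths B→-4/3, E→34/3; new cluster BE
  updated: d(BE,GV)=53/2, d(BE,L)=12, d(BE,R)=51/2
step 3: merge (BE,L) at d=12, Q=-96; branch lengths BE→8, L→4; new cluster BEL
  updated: d(BEL,GV)=63/4, d(BEL,R)=81/4
step 4: merge (BEL,GV) at d=63/4, Q=-119/2; branch lengths BEL→25/4, GV→19/2; new cluster BEGLV
  updated: d(BEGLV,R)=14
step 5: merge (BEGLV,R) at d=14; branch lengths BEGLV→7, R→7; new cluster BEGLRV
final tree: ((((B:-4/3,E:34/3):8,L:4):25/4,(G:-7/8,V:87/8):19/2):7,R:7)
total length: 247/4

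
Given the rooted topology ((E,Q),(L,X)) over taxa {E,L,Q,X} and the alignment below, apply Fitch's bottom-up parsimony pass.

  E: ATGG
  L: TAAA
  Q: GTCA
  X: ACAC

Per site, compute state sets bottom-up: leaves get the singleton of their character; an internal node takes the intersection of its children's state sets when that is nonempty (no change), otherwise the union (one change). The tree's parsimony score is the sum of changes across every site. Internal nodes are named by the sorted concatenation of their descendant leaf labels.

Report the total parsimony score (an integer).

8

site 0, node EQ: E={A} ∪ Q={G} → {A,G} (+1)
site 0, node LX: L={T} ∪ X={A} → {A,T} (+1)
site 0, node ELQX: EQ={A,G} ∩ LX={A,T} → {A} (+0)
site 1, node EQ: E={T} ∩ Q={T} → {T} (+0)
site 1, node LX: L={A} ∪ X={C} → {A,C} (+1)
site 1, node ELQX: EQ={T} ∪ LX={A,C} → {A,C,T} (+1)
site 2, node EQ: E={G} ∪ Q={C} → {C,G} (+1)
site 2, node LX: L={A} ∩ X={A} → {A} (+0)
site 2, node ELQX: EQ={C,G} ∪ LX={A} → {A,C,G} (+1)
site 3, node EQ: E={G} ∪ Q={A} → {A,G} (+1)
site 3, node LX: L={A} ∪ X={C} → {A,C} (+1)
site 3, node ELQX: EQ={A,G} ∩ LX={A,C} → {A} (+0)
per-site changes: [2, 2, 2, 2]; total = 8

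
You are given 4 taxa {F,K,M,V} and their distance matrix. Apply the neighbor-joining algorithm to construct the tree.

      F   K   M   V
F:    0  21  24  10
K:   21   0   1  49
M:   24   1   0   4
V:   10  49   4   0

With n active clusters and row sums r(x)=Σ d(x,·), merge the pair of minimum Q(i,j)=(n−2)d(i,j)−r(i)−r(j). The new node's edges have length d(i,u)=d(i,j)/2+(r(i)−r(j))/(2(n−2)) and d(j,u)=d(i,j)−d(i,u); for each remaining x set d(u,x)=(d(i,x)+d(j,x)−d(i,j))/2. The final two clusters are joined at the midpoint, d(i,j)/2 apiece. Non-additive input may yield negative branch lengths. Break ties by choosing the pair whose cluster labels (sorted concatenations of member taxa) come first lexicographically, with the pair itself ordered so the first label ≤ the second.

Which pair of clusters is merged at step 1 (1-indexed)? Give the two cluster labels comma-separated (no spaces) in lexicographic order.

F,V

iteration 1: select F,V (d=10, Q=-98); attach at lengths (3, 7); label the merged cluster FV
  updated: d(FV,K)=30, d(FV,M)=9
iteration 2: select FV,K (d=30, Q=-40); attach at lengths (19, 11); label the merged cluster FKV
  updated: d(FKV,M)=-10
iteration 3: select FKV,M (d=-10); attach at lengths (-5, -5); label the merged cluster FKMV
final tree: (((F:3,V:7):19,K:11):-5,M:-5)
total length: 30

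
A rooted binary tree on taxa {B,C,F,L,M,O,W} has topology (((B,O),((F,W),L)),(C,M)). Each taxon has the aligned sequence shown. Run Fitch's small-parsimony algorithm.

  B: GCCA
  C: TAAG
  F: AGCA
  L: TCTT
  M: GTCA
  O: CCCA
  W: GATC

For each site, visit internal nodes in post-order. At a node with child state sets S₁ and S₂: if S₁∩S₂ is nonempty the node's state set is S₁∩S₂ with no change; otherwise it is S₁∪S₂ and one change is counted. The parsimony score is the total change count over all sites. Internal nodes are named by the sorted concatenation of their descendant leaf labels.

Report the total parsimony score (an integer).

[col 0] BO: children B:{G}, O:{C} ∪→ {C,G}; cost 1
[col 0] FW: children F:{A}, W:{G} ∪→ {A,G}; cost 1
[col 0] FLW: children FW:{A,G}, L:{T} ∪→ {A,G,T}; cost 1
[col 0] BFLOW: children BO:{C,G}, FLW:{A,G,T} ∩→ {G}; cost 0
[col 0] CM: children C:{T}, M:{G} ∪→ {G,T}; cost 1
[col 0] BCFLMOW: children BFLOW:{G}, CM:{G,T} ∩→ {G}; cost 0
[col 1] BO: children B:{C}, O:{C} ∩→ {C}; cost 0
[col 1] FW: children F:{G}, W:{A} ∪→ {A,G}; cost 1
[col 1] FLW: children FW:{A,G}, L:{C} ∪→ {A,C,G}; cost 1
[col 1] BFLOW: children BO:{C}, FLW:{A,C,G} ∩→ {C}; cost 0
[col 1] CM: children C:{A}, M:{T} ∪→ {A,T}; cost 1
[col 1] BCFLMOW: children BFLOW:{C}, CM:{A,T} ∪→ {A,C,T}; cost 1
[col 2] BO: children B:{C}, O:{C} ∩→ {C}; cost 0
[col 2] FW: children F:{C}, W:{T} ∪→ {C,T}; cost 1
[col 2] FLW: children FW:{C,T}, L:{T} ∩→ {T}; cost 0
[col 2] BFLOW: children BO:{C}, FLW:{T} ∪→ {C,T}; cost 1
[col 2] CM: children C:{A}, M:{C} ∪→ {A,C}; cost 1
[col 2] BCFLMOW: children BFLOW:{C,T}, CM:{A,C} ∩→ {C}; cost 0
[col 3] BO: children B:{A}, O:{A} ∩→ {A}; cost 0
[col 3] FW: children F:{A}, W:{C} ∪→ {A,C}; cost 1
[col 3] FLW: children FW:{A,C}, L:{T} ∪→ {A,C,T}; cost 1
[col 3] BFLOW: children BO:{A}, FLW:{A,C,T} ∩→ {A}; cost 0
[col 3] CM: children C:{G}, M:{A} ∪→ {A,G}; cost 1
[col 3] BCFLMOW: children BFLOW:{A}, CM:{A,G} ∩→ {A}; cost 0
per-site changes: [4, 4, 3, 3]; total = 14

14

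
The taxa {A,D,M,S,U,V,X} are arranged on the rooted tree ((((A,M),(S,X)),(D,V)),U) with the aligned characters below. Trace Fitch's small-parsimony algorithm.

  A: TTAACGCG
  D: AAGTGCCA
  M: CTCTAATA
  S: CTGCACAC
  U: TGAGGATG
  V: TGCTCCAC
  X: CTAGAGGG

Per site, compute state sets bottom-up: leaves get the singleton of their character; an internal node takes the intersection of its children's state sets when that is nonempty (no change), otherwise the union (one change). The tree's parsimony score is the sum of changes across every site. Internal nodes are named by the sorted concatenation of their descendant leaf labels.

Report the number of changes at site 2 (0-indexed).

[col 0] AM: children A:{T}, M:{C} ∪→ {C,T}; cost 1
[col 0] SX: children S:{C}, X:{C} ∩→ {C}; cost 0
[col 0] AMSX: children AM:{C,T}, SX:{C} ∩→ {C}; cost 0
[col 0] DV: children D:{A}, V:{T} ∪→ {A,T}; cost 1
[col 0] ADMSVX: children AMSX:{C}, DV:{A,T} ∪→ {A,C,T}; cost 1
[col 0] ADMSUVX: children ADMSVX:{A,C,T}, U:{T} ∩→ {T}; cost 0
[col 1] AM: children A:{T}, M:{T} ∩→ {T}; cost 0
[col 1] SX: children S:{T}, X:{T} ∩→ {T}; cost 0
[col 1] AMSX: children AM:{T}, SX:{T} ∩→ {T}; cost 0
[col 1] DV: children D:{A}, V:{G} ∪→ {A,G}; cost 1
[col 1] ADMSVX: children AMSX:{T}, DV:{A,G} ∪→ {A,G,T}; cost 1
[col 1] ADMSUVX: children ADMSVX:{A,G,T}, U:{G} ∩→ {G}; cost 0
[col 2] AM: children A:{A}, M:{C} ∪→ {A,C}; cost 1
[col 2] SX: children S:{G}, X:{A} ∪→ {A,G}; cost 1
[col 2] AMSX: children AM:{A,C}, SX:{A,G} ∩→ {A}; cost 0
[col 2] DV: children D:{G}, V:{C} ∪→ {C,G}; cost 1
[col 2] ADMSVX: children AMSX:{A}, DV:{C,G} ∪→ {A,C,G}; cost 1
[col 2] ADMSUVX: children ADMSVX:{A,C,G}, U:{A} ∩→ {A}; cost 0
[col 3] AM: children A:{A}, M:{T} ∪→ {A,T}; cost 1
[col 3] SX: children S:{C}, X:{G} ∪→ {C,G}; cost 1
[col 3] AMSX: children AM:{A,T}, SX:{C,G} ∪→ {A,C,G,T}; cost 1
[col 3] DV: children D:{T}, V:{T} ∩→ {T}; cost 0
[col 3] ADMSVX: children AMSX:{A,C,G,T}, DV:{T} ∩→ {T}; cost 0
[col 3] ADMSUVX: children ADMSVX:{T}, U:{G} ∪→ {G,T}; cost 1
[col 4] AM: children A:{C}, M:{A} ∪→ {A,C}; cost 1
[col 4] SX: children S:{A}, X:{A} ∩→ {A}; cost 0
[col 4] AMSX: children AM:{A,C}, SX:{A} ∩→ {A}; cost 0
[col 4] DV: children D:{G}, V:{C} ∪→ {C,G}; cost 1
[col 4] ADMSVX: children AMSX:{A}, DV:{C,G} ∪→ {A,C,G}; cost 1
[col 4] ADMSUVX: children ADMSVX:{A,C,G}, U:{G} ∩→ {G}; cost 0
[col 5] AM: children A:{G}, M:{A} ∪→ {A,G}; cost 1
[col 5] SX: children S:{C}, X:{G} ∪→ {C,G}; cost 1
[col 5] AMSX: children AM:{A,G}, SX:{C,G} ∩→ {G}; cost 0
[col 5] DV: children D:{C}, V:{C} ∩→ {C}; cost 0
[col 5] ADMSVX: children AMSX:{G}, DV:{C} ∪→ {C,G}; cost 1
[col 5] ADMSUVX: children ADMSVX:{C,G}, U:{A} ∪→ {A,C,G}; cost 1
[col 6] AM: children A:{C}, M:{T} ∪→ {C,T}; cost 1
[col 6] SX: children S:{A}, X:{G} ∪→ {A,G}; cost 1
[col 6] AMSX: children AM:{C,T}, SX:{A,G} ∪→ {A,C,G,T}; cost 1
[col 6] DV: children D:{C}, V:{A} ∪→ {A,C}; cost 1
[col 6] ADMSVX: children AMSX:{A,C,G,T}, DV:{A,C} ∩→ {A,C}; cost 0
[col 6] ADMSUVX: children ADMSVX:{A,C}, U:{T} ∪→ {A,C,T}; cost 1
[col 7] AM: children A:{G}, M:{A} ∪→ {A,G}; cost 1
[col 7] SX: children S:{C}, X:{G} ∪→ {C,G}; cost 1
[col 7] AMSX: children AM:{A,G}, SX:{C,G} ∩→ {G}; cost 0
[col 7] DV: children D:{A}, V:{C} ∪→ {A,C}; cost 1
[col 7] ADMSVX: children AMSX:{G}, DV:{A,C} ∪→ {A,C,G}; cost 1
[col 7] ADMSUVX: children ADMSVX:{A,C,G}, U:{G} ∩→ {G}; cost 0
per-site changes: [3, 2, 4, 4, 3, 4, 5, 4]; total = 29

4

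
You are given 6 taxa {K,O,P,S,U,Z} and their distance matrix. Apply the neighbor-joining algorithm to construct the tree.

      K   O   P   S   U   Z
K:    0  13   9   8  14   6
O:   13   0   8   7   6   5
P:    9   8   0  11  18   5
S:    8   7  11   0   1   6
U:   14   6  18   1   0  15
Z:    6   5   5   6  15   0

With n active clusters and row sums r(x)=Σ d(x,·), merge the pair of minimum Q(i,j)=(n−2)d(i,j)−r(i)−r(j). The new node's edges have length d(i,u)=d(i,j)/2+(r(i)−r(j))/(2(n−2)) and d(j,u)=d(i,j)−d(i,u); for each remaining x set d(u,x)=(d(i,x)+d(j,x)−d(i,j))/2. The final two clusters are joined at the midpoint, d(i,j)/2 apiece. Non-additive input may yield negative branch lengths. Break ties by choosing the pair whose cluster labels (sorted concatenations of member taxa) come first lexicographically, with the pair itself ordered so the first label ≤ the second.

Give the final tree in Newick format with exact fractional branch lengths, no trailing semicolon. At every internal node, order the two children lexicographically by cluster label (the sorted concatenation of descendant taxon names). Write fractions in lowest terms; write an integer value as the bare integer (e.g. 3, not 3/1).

step 1: merge (S,U) at d=1, Q=-83; branch lengths S→-17/8, U→25/8; new cluster SU
  updated: d(K,SU)=21/2, d(O,SU)=6, d(P,SU)=14, d(SU,Z)=10
step 2: merge (O,SU) at d=6, Q=-109/2; branch lengths O→19/12, SU→53/12; new cluster OSU
  updated: d(K,OSU)=35/4, d(OSU,P)=8, d(OSU,Z)=9/2
step 3: merge (K,P) at d=9, Q=-111/4; branch lengths K→79/16, P→65/16; new cluster KP
  updated: d(KP,OSU)=31/8, d(KP,Z)=1
step 4: merge (KP,OSU) at d=31/8, Q=-75/8; branch lengths KP→3/16, OSU→59/16; new cluster KOPSU
  updated: d(KOPSU,Z)=13/16
step 5: merge (KOPSU,Z) at d=13/16; branch lengths KOPSU→13/32, Z→13/32; new cluster KOPSUZ
final tree: (((K:79/16,P:65/16):3/16,(O:19/12,(S:-17/8,U:25/8):53/12):59/16):13/32,Z:13/32)
total length: 331/16

(((K:79/16,P:65/16):3/16,(O:19/12,(S:-17/8,U:25/8):53/12):59/16):13/32,Z:13/32)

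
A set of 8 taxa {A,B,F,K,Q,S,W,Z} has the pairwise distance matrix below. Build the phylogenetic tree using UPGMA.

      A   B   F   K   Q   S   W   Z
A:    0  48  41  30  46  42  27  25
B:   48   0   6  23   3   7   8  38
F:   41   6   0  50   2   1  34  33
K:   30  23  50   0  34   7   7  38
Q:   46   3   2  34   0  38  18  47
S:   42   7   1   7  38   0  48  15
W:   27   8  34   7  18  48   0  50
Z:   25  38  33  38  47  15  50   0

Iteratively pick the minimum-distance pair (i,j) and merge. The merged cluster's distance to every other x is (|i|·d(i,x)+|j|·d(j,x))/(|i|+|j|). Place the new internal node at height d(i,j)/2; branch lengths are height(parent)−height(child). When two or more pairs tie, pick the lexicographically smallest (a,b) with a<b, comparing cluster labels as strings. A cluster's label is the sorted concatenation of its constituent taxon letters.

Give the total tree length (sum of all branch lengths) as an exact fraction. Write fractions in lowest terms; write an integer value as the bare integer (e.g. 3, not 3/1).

917/12

step 1: merge (F,S) at d=1; branch lengths F→1/2, S→1/2; new cluster FS
  updated: d(A,FS)=83/2, d(B,FS)=13/2, d(FS,K)=57/2, d(FS,Q)=20, d(FS,W)=41, d(FS,Z)=24
step 2: merge (B,Q) at d=3; branch lengths B→3/2, Q→3/2; new cluster BQ
  updated: d(A,BQ)=47, d(BQ,FS)=53/4, d(BQ,K)=57/2, d(BQ,W)=13, d(BQ,Z)=85/2
step 3: merge (K,W) at d=7; branch lengths K→7/2, W→7/2; new cluster KW
  updated: d(A,KW)=57/2, d(BQ,KW)=83/4, d(FS,KW)=139/4, d(KW,Z)=44
step 4: merge (BQ,FS) at d=53/4; branch lengths BQ→41/8, FS→49/8; new cluster BFQS
  updated: d(A,BFQS)=177/4, d(BFQS,KW)=111/4, d(BFQS,Z)=133/4
step 5: merge (A,Z) at d=25; branch lengths A→25/2, Z→25/2; new cluster AZ
  updated: d(AZ,BFQS)=155/4, d(AZ,KW)=145/4
step 6: merge (BFQS,KW) at d=111/4; branch lengths BFQS→29/4, KW→83/8; new cluster BFKQSW
  updated: d(AZ,BFKQSW)=455/12
step 7: merge (AZ,BFKQSW) at d=455/12; branch lengths AZ→155/24, BFKQSW→61/12; new cluster ABFKQSWZ
final tree: ((A:25/2,Z:25/2):155/24,(((B:3/2,Q:3/2):41/8,(F:1/2,S:1/2):49/8):29/4,(K:7/2,W:7/2):83/8):61/12)
total length: 917/12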